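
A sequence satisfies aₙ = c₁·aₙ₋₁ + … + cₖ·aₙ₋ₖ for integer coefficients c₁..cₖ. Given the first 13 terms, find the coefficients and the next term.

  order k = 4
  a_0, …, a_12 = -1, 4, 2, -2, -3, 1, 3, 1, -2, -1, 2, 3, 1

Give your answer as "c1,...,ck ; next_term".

  a_4 = 1·-2 + 0·2 + 0·4 + 1·-1 = -3
  a_5 = 1·-3 + 0·-2 + 0·2 + 1·4 = 1
  a_6 = 1·1 + 0·-3 + 0·-2 + 1·2 = 3
  a_7 = 1·3 + 0·1 + 0·-3 + 1·-2 = 1
  a_8 = 1·1 + 0·3 + 0·1 + 1·-3 = -2
  a_9 = 1·-2 + 0·1 + 0·3 + 1·1 = -1
  a_10 = 1·-1 + 0·-2 + 0·1 + 1·3 = 2
  a_11 = 1·2 + 0·-1 + 0·-2 + 1·1 = 3
  a_12 = 1·3 + 0·2 + 0·-1 + 1·-2 = 1
  a_13 = 1·1 + 0·3 + 0·2 + 1·-1 = 0

1,0,0,1 ; 0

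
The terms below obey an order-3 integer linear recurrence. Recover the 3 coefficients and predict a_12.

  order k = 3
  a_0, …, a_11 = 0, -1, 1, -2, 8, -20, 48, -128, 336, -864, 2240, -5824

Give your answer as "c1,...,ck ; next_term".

-2,0,-4 ; 15104

  a_3 = -2·1 + 0·-1 + -4·0 = -2
  a_4 = -2·-2 + 0·1 + -4·-1 = 8
  a_5 = -2·8 + 0·-2 + -4·1 = -20
  a_6 = -2·-20 + 0·8 + -4·-2 = 48
  a_7 = -2·48 + 0·-20 + -4·8 = -128
  a_8 = -2·-128 + 0·48 + -4·-20 = 336
  a_9 = -2·336 + 0·-128 + -4·48 = -864
  a_10 = -2·-864 + 0·336 + -4·-128 = 2240
  a_11 = -2·2240 + 0·-864 + -4·336 = -5824
  a_12 = -2·-5824 + 0·2240 + -4·-864 = 15104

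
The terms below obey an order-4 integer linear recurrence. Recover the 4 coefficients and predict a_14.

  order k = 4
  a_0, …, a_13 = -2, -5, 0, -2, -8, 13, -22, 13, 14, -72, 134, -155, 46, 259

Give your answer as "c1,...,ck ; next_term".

-2,-1,2,1 ; -740

  a_4 = -2·-2 + -1·0 + 2·-5 + 1·-2 = -8
  a_5 = -2·-8 + -1·-2 + 2·0 + 1·-5 = 13
  a_6 = -2·13 + -1·-8 + 2·-2 + 1·0 = -22
  a_7 = -2·-22 + -1·13 + 2·-8 + 1·-2 = 13
  a_8 = -2·13 + -1·-22 + 2·13 + 1·-8 = 14
  a_9 = -2·14 + -1·13 + 2·-22 + 1·13 = -72
  a_10 = -2·-72 + -1·14 + 2·13 + 1·-22 = 134
  a_11 = -2·134 + -1·-72 + 2·14 + 1·13 = -155
  a_12 = -2·-155 + -1·134 + 2·-72 + 1·14 = 46
  a_13 = -2·46 + -1·-155 + 2·134 + 1·-72 = 259
  a_14 = -2·259 + -1·46 + 2·-155 + 1·134 = -740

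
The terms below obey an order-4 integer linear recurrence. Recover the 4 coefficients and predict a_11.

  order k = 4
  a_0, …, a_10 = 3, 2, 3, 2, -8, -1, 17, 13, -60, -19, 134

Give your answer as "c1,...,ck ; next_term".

  a_4 = -1·2 + -2·3 + -3·2 + 2·3 = -8
  a_5 = -1·-8 + -2·2 + -3·3 + 2·2 = -1
  a_6 = -1·-1 + -2·-8 + -3·2 + 2·3 = 17
  a_7 = -1·17 + -2·-1 + -3·-8 + 2·2 = 13
  a_8 = -1·13 + -2·17 + -3·-1 + 2·-8 = -60
  a_9 = -1·-60 + -2·13 + -3·17 + 2·-1 = -19
  a_10 = -1·-19 + -2·-60 + -3·13 + 2·17 = 134
  a_11 = -1·134 + -2·-19 + -3·-60 + 2·13 = 110

-1,-2,-3,2 ; 110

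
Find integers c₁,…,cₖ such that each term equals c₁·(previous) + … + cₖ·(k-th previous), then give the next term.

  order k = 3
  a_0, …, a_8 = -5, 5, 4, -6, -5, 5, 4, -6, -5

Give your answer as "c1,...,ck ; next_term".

1,-1,1 ; 5

  a_3 = 1·4 + -1·5 + 1·-5 = -6
  a_4 = 1·-6 + -1·4 + 1·5 = -5
  a_5 = 1·-5 + -1·-6 + 1·4 = 5
  a_6 = 1·5 + -1·-5 + 1·-6 = 4
  a_7 = 1·4 + -1·5 + 1·-5 = -6
  a_8 = 1·-6 + -1·4 + 1·5 = -5
  a_9 = 1·-5 + -1·-6 + 1·4 = 5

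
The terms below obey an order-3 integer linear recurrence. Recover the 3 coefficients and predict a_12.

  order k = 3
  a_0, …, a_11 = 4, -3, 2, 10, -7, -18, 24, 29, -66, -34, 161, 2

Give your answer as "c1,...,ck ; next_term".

  a_3 = 0·2 + -2·-3 + 1·4 = 10
  a_4 = 0·10 + -2·2 + 1·-3 = -7
  a_5 = 0·-7 + -2·10 + 1·2 = -18
  a_6 = 0·-18 + -2·-7 + 1·10 = 24
  a_7 = 0·24 + -2·-18 + 1·-7 = 29
  a_8 = 0·29 + -2·24 + 1·-18 = -66
  a_9 = 0·-66 + -2·29 + 1·24 = -34
  a_10 = 0·-34 + -2·-66 + 1·29 = 161
  a_11 = 0·161 + -2·-34 + 1·-66 = 2
  a_12 = 0·2 + -2·161 + 1·-34 = -356

0,-2,1 ; -356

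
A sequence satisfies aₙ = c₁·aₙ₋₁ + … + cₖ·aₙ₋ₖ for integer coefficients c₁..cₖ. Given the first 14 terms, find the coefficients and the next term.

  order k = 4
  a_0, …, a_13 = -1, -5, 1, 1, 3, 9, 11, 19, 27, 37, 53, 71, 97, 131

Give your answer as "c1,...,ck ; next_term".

1,1,0,-1 ; 175

  a_4 = 1·1 + 1·1 + 0·-5 + -1·-1 = 3
  a_5 = 1·3 + 1·1 + 0·1 + -1·-5 = 9
  a_6 = 1·9 + 1·3 + 0·1 + -1·1 = 11
  a_7 = 1·11 + 1·9 + 0·3 + -1·1 = 19
  a_8 = 1·19 + 1·11 + 0·9 + -1·3 = 27
  a_9 = 1·27 + 1·19 + 0·11 + -1·9 = 37
  a_10 = 1·37 + 1·27 + 0·19 + -1·11 = 53
  a_11 = 1·53 + 1·37 + 0·27 + -1·19 = 71
  a_12 = 1·71 + 1·53 + 0·37 + -1·27 = 97
  a_13 = 1·97 + 1·71 + 0·53 + -1·37 = 131
  a_14 = 1·131 + 1·97 + 0·71 + -1·53 = 175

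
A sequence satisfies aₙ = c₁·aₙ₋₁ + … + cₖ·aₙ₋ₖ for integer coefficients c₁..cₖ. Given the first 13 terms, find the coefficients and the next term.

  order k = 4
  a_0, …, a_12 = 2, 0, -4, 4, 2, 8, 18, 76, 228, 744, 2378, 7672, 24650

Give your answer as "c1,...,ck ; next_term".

2,3,2,3 ; 79304

  a_4 = 2·4 + 3·-4 + 2·0 + 3·2 = 2
  a_5 = 2·2 + 3·4 + 2·-4 + 3·0 = 8
  a_6 = 2·8 + 3·2 + 2·4 + 3·-4 = 18
  a_7 = 2·18 + 3·8 + 2·2 + 3·4 = 76
  a_8 = 2·76 + 3·18 + 2·8 + 3·2 = 228
  a_9 = 2·228 + 3·76 + 2·18 + 3·8 = 744
  a_10 = 2·744 + 3·228 + 2·76 + 3·18 = 2378
  a_11 = 2·2378 + 3·744 + 2·228 + 3·76 = 7672
  a_12 = 2·7672 + 3·2378 + 2·744 + 3·228 = 24650
  a_13 = 2·24650 + 3·7672 + 2·2378 + 3·744 = 79304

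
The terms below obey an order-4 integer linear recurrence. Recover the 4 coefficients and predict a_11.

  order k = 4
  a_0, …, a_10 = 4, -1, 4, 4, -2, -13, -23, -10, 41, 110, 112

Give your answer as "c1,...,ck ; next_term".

1,-1,-2,-1 ; -70

  a_4 = 1·4 + -1·4 + -2·-1 + -1·4 = -2
  a_5 = 1·-2 + -1·4 + -2·4 + -1·-1 = -13
  a_6 = 1·-13 + -1·-2 + -2·4 + -1·4 = -23
  a_7 = 1·-23 + -1·-13 + -2·-2 + -1·4 = -10
  a_8 = 1·-10 + -1·-23 + -2·-13 + -1·-2 = 41
  a_9 = 1·41 + -1·-10 + -2·-23 + -1·-13 = 110
  a_10 = 1·110 + -1·41 + -2·-10 + -1·-23 = 112
  a_11 = 1·112 + -1·110 + -2·41 + -1·-10 = -70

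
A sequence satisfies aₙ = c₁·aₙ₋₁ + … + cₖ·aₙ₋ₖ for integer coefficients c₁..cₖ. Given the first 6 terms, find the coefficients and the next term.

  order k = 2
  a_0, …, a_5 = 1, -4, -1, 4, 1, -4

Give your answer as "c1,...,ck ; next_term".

  a_2 = 0·-4 + -1·1 = -1
  a_3 = 0·-1 + -1·-4 = 4
  a_4 = 0·4 + -1·-1 = 1
  a_5 = 0·1 + -1·4 = -4
  a_6 = 0·-4 + -1·1 = -1

0,-1 ; -1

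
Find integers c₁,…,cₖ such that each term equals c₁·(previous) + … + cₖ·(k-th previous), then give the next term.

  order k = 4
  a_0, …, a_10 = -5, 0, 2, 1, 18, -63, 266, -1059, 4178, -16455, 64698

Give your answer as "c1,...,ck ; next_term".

-4,1,4,-4 ; -254299

  a_4 = -4·1 + 1·2 + 4·0 + -4·-5 = 18
  a_5 = -4·18 + 1·1 + 4·2 + -4·0 = -63
  a_6 = -4·-63 + 1·18 + 4·1 + -4·2 = 266
  a_7 = -4·266 + 1·-63 + 4·18 + -4·1 = -1059
  a_8 = -4·-1059 + 1·266 + 4·-63 + -4·18 = 4178
  a_9 = -4·4178 + 1·-1059 + 4·266 + -4·-63 = -16455
  a_10 = -4·-16455 + 1·4178 + 4·-1059 + -4·266 = 64698
  a_11 = -4·64698 + 1·-16455 + 4·4178 + -4·-1059 = -254299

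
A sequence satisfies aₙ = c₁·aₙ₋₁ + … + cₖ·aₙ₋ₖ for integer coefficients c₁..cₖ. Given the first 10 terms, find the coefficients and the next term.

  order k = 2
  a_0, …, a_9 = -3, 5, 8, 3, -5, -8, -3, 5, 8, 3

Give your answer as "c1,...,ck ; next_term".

1,-1 ; -5

  a_2 = 1·5 + -1·-3 = 8
  a_3 = 1·8 + -1·5 = 3
  a_4 = 1·3 + -1·8 = -5
  a_5 = 1·-5 + -1·3 = -8
  a_6 = 1·-8 + -1·-5 = -3
  a_7 = 1·-3 + -1·-8 = 5
  a_8 = 1·5 + -1·-3 = 8
  a_9 = 1·8 + -1·5 = 3
  a_10 = 1·3 + -1·8 = -5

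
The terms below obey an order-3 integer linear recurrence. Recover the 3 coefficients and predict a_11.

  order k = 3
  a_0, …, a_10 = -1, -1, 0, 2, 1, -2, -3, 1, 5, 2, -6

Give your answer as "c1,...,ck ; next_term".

0,-1,-1 ; -7

  a_3 = 0·0 + -1·-1 + -1·-1 = 2
  a_4 = 0·2 + -1·0 + -1·-1 = 1
  a_5 = 0·1 + -1·2 + -1·0 = -2
  a_6 = 0·-2 + -1·1 + -1·2 = -3
  a_7 = 0·-3 + -1·-2 + -1·1 = 1
  a_8 = 0·1 + -1·-3 + -1·-2 = 5
  a_9 = 0·5 + -1·1 + -1·-3 = 2
  a_10 = 0·2 + -1·5 + -1·1 = -6
  a_11 = 0·-6 + -1·2 + -1·5 = -7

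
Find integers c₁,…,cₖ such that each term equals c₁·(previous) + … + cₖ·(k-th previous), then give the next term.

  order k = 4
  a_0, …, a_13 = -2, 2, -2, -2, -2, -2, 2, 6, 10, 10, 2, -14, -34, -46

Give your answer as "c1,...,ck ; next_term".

  a_4 = 1·-2 + 0·-2 + -1·2 + -1·-2 = -2
  a_5 = 1·-2 + 0·-2 + -1·-2 + -1·2 = -2
  a_6 = 1·-2 + 0·-2 + -1·-2 + -1·-2 = 2
  a_7 = 1·2 + 0·-2 + -1·-2 + -1·-2 = 6
  a_8 = 1·6 + 0·2 + -1·-2 + -1·-2 = 10
  a_9 = 1·10 + 0·6 + -1·2 + -1·-2 = 10
  a_10 = 1·10 + 0·10 + -1·6 + -1·2 = 2
  a_11 = 1·2 + 0·10 + -1·10 + -1·6 = -14
  a_12 = 1·-14 + 0·2 + -1·10 + -1·10 = -34
  a_13 = 1·-34 + 0·-14 + -1·2 + -1·10 = -46
  a_14 = 1·-46 + 0·-34 + -1·-14 + -1·2 = -34

1,0,-1,-1 ; -34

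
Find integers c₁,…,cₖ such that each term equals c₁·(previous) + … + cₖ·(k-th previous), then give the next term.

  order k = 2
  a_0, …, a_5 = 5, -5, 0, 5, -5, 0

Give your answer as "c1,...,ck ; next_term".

  a_2 = -1·-5 + -1·5 = 0
  a_3 = -1·0 + -1·-5 = 5
  a_4 = -1·5 + -1·0 = -5
  a_5 = -1·-5 + -1·5 = 0
  a_6 = -1·0 + -1·-5 = 5

-1,-1 ; 5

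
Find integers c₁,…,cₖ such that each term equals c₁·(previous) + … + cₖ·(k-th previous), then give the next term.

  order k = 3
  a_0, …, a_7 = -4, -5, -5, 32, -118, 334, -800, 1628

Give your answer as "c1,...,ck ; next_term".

  a_3 = -4·-5 + -4·-5 + 2·-4 = 32
  a_4 = -4·32 + -4·-5 + 2·-5 = -118
  a_5 = -4·-118 + -4·32 + 2·-5 = 334
  a_6 = -4·334 + -4·-118 + 2·32 = -800
  a_7 = -4·-800 + -4·334 + 2·-118 = 1628
  a_8 = -4·1628 + -4·-800 + 2·334 = -2644

-4,-4,2 ; -2644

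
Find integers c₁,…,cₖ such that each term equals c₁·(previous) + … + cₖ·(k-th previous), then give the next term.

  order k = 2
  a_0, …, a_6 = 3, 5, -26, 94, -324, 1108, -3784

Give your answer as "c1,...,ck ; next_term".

-4,-2 ; 12920

  a_2 = -4·5 + -2·3 = -26
  a_3 = -4·-26 + -2·5 = 94
  a_4 = -4·94 + -2·-26 = -324
  a_5 = -4·-324 + -2·94 = 1108
  a_6 = -4·1108 + -2·-324 = -3784
  a_7 = -4·-3784 + -2·1108 = 12920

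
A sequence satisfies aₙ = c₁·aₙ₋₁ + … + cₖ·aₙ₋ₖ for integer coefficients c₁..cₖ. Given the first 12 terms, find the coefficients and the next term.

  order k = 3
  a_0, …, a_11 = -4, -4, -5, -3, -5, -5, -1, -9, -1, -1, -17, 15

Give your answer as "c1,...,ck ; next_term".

-1,0,2 ; -17

  a_3 = -1·-5 + 0·-4 + 2·-4 = -3
  a_4 = -1·-3 + 0·-5 + 2·-4 = -5
  a_5 = -1·-5 + 0·-3 + 2·-5 = -5
  a_6 = -1·-5 + 0·-5 + 2·-3 = -1
  a_7 = -1·-1 + 0·-5 + 2·-5 = -9
  a_8 = -1·-9 + 0·-1 + 2·-5 = -1
  a_9 = -1·-1 + 0·-9 + 2·-1 = -1
  a_10 = -1·-1 + 0·-1 + 2·-9 = -17
  a_11 = -1·-17 + 0·-1 + 2·-1 = 15
  a_12 = -1·15 + 0·-17 + 2·-1 = -17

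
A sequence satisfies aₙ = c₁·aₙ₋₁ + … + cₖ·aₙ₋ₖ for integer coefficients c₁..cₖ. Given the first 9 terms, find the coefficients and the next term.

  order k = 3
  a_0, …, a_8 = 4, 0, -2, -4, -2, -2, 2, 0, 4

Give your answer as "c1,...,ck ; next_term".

0,1,-1 ; -2

  a_3 = 0·-2 + 1·0 + -1·4 = -4
  a_4 = 0·-4 + 1·-2 + -1·0 = -2
  a_5 = 0·-2 + 1·-4 + -1·-2 = -2
  a_6 = 0·-2 + 1·-2 + -1·-4 = 2
  a_7 = 0·2 + 1·-2 + -1·-2 = 0
  a_8 = 0·0 + 1·2 + -1·-2 = 4
  a_9 = 0·4 + 1·0 + -1·2 = -2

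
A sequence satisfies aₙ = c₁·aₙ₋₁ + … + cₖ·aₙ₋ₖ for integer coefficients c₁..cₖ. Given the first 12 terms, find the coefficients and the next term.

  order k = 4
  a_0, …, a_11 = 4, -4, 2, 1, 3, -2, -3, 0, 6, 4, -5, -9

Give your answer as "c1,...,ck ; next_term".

  a_4 = 1·1 + -1·2 + 0·-4 + 1·4 = 3
  a_5 = 1·3 + -1·1 + 0·2 + 1·-4 = -2
  a_6 = 1·-2 + -1·3 + 0·1 + 1·2 = -3
  a_7 = 1·-3 + -1·-2 + 0·3 + 1·1 = 0
  a_8 = 1·0 + -1·-3 + 0·-2 + 1·3 = 6
  a_9 = 1·6 + -1·0 + 0·-3 + 1·-2 = 4
  a_10 = 1·4 + -1·6 + 0·0 + 1·-3 = -5
  a_11 = 1·-5 + -1·4 + 0·6 + 1·0 = -9
  a_12 = 1·-9 + -1·-5 + 0·4 + 1·6 = 2

1,-1,0,1 ; 2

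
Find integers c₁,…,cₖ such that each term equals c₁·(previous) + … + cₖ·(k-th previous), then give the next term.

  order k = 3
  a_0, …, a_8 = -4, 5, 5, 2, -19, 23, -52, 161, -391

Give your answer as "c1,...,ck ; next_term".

-2,0,-3 ; 938

  a_3 = -2·5 + 0·5 + -3·-4 = 2
  a_4 = -2·2 + 0·5 + -3·5 = -19
  a_5 = -2·-19 + 0·2 + -3·5 = 23
  a_6 = -2·23 + 0·-19 + -3·2 = -52
  a_7 = -2·-52 + 0·23 + -3·-19 = 161
  a_8 = -2·161 + 0·-52 + -3·23 = -391
  a_9 = -2·-391 + 0·161 + -3·-52 = 938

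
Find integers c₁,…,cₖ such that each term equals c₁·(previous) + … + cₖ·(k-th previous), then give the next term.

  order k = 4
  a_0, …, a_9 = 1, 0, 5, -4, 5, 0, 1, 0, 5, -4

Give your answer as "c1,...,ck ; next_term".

  a_4 = -1·-4 + 0·5 + 1·0 + 1·1 = 5
  a_5 = -1·5 + 0·-4 + 1·5 + 1·0 = 0
  a_6 = -1·0 + 0·5 + 1·-4 + 1·5 = 1
  a_7 = -1·1 + 0·0 + 1·5 + 1·-4 = 0
  a_8 = -1·0 + 0·1 + 1·0 + 1·5 = 5
  a_9 = -1·5 + 0·0 + 1·1 + 1·0 = -4
  a_10 = -1·-4 + 0·5 + 1·0 + 1·1 = 5

-1,0,1,1 ; 5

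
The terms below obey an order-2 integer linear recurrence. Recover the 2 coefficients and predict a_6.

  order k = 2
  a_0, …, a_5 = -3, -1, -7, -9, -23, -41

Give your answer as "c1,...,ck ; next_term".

1,2 ; -87

  a_2 = 1·-1 + 2·-3 = -7
  a_3 = 1·-7 + 2·-1 = -9
  a_4 = 1·-9 + 2·-7 = -23
  a_5 = 1·-23 + 2·-9 = -41
  a_6 = 1·-41 + 2·-23 = -87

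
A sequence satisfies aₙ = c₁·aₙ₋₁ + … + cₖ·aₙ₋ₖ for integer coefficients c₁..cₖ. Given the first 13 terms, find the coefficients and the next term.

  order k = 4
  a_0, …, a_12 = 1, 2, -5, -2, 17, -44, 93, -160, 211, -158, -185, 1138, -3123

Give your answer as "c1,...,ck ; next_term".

-3,-3,-1,-2 ; 6456

  a_4 = -3·-2 + -3·-5 + -1·2 + -2·1 = 17
  a_5 = -3·17 + -3·-2 + -1·-5 + -2·2 = -44
  a_6 = -3·-44 + -3·17 + -1·-2 + -2·-5 = 93
  a_7 = -3·93 + -3·-44 + -1·17 + -2·-2 = -160
  a_8 = -3·-160 + -3·93 + -1·-44 + -2·17 = 211
  a_9 = -3·211 + -3·-160 + -1·93 + -2·-44 = -158
  a_10 = -3·-158 + -3·211 + -1·-160 + -2·93 = -185
  a_11 = -3·-185 + -3·-158 + -1·211 + -2·-160 = 1138
  a_12 = -3·1138 + -3·-185 + -1·-158 + -2·211 = -3123
  a_13 = -3·-3123 + -3·1138 + -1·-185 + -2·-158 = 6456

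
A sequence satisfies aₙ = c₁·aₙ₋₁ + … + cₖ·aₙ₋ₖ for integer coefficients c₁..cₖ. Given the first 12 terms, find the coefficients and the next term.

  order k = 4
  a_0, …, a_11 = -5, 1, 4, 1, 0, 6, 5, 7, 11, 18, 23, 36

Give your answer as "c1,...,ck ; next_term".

  a_4 = 0·1 + 1·4 + 1·1 + 1·-5 = 0
  a_5 = 0·0 + 1·1 + 1·4 + 1·1 = 6
  a_6 = 0·6 + 1·0 + 1·1 + 1·4 = 5
  a_7 = 0·5 + 1·6 + 1·0 + 1·1 = 7
  a_8 = 0·7 + 1·5 + 1·6 + 1·0 = 11
  a_9 = 0·11 + 1·7 + 1·5 + 1·6 = 18
  a_10 = 0·18 + 1·11 + 1·7 + 1·5 = 23
  a_11 = 0·23 + 1·18 + 1·11 + 1·7 = 36
  a_12 = 0·36 + 1·23 + 1·18 + 1·11 = 52

0,1,1,1 ; 52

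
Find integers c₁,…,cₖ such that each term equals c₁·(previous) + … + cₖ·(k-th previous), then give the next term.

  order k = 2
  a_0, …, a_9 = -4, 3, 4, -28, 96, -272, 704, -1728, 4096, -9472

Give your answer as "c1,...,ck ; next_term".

-4,-4 ; 21504

  a_2 = -4·3 + -4·-4 = 4
  a_3 = -4·4 + -4·3 = -28
  a_4 = -4·-28 + -4·4 = 96
  a_5 = -4·96 + -4·-28 = -272
  a_6 = -4·-272 + -4·96 = 704
  a_7 = -4·704 + -4·-272 = -1728
  a_8 = -4·-1728 + -4·704 = 4096
  a_9 = -4·4096 + -4·-1728 = -9472
  a_10 = -4·-9472 + -4·4096 = 21504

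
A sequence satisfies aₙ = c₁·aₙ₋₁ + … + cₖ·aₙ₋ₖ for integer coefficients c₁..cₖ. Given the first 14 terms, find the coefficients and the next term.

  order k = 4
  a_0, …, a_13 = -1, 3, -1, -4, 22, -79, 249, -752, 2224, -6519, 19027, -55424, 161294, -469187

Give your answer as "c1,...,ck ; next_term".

  a_4 = -3·-4 + 1·-1 + 3·3 + -2·-1 = 22
  a_5 = -3·22 + 1·-4 + 3·-1 + -2·3 = -79
  a_6 = -3·-79 + 1·22 + 3·-4 + -2·-1 = 249
  a_7 = -3·249 + 1·-79 + 3·22 + -2·-4 = -752
  a_8 = -3·-752 + 1·249 + 3·-79 + -2·22 = 2224
  a_9 = -3·2224 + 1·-752 + 3·249 + -2·-79 = -6519
  a_10 = -3·-6519 + 1·2224 + 3·-752 + -2·249 = 19027
  a_11 = -3·19027 + 1·-6519 + 3·2224 + -2·-752 = -55424
  a_12 = -3·-55424 + 1·19027 + 3·-6519 + -2·2224 = 161294
  a_13 = -3·161294 + 1·-55424 + 3·19027 + -2·-6519 = -469187
  a_14 = -3·-469187 + 1·161294 + 3·-55424 + -2·19027 = 1364529

-3,1,3,-2 ; 1364529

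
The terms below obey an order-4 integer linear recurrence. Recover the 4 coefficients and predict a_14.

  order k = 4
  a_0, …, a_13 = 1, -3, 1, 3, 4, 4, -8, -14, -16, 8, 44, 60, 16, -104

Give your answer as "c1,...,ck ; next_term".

  a_4 = 0·3 + 0·1 + -2·-3 + -2·1 = 4
  a_5 = 0·4 + 0·3 + -2·1 + -2·-3 = 4
  a_6 = 0·4 + 0·4 + -2·3 + -2·1 = -8
  a_7 = 0·-8 + 0·4 + -2·4 + -2·3 = -14
  a_8 = 0·-14 + 0·-8 + -2·4 + -2·4 = -16
  a_9 = 0·-16 + 0·-14 + -2·-8 + -2·4 = 8
  a_10 = 0·8 + 0·-16 + -2·-14 + -2·-8 = 44
  a_11 = 0·44 + 0·8 + -2·-16 + -2·-14 = 60
  a_12 = 0·60 + 0·44 + -2·8 + -2·-16 = 16
  a_13 = 0·16 + 0·60 + -2·44 + -2·8 = -104
  a_14 = 0·-104 + 0·16 + -2·60 + -2·44 = -208

0,0,-2,-2 ; -208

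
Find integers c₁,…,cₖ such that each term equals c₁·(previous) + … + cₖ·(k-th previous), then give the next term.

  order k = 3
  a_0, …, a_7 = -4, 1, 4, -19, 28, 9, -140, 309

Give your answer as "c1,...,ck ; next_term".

  a_3 = -2·4 + -3·1 + 2·-4 = -19
  a_4 = -2·-19 + -3·4 + 2·1 = 28
  a_5 = -2·28 + -3·-19 + 2·4 = 9
  a_6 = -2·9 + -3·28 + 2·-19 = -140
  a_7 = -2·-140 + -3·9 + 2·28 = 309
  a_8 = -2·309 + -3·-140 + 2·9 = -180

-2,-3,2 ; -180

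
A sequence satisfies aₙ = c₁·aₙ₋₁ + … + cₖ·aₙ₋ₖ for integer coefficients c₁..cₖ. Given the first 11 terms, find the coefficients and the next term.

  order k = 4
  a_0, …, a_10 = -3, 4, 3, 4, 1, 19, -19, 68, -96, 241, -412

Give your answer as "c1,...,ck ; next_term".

  a_4 = -2·4 + 1·3 + 3·4 + 2·-3 = 1
  a_5 = -2·1 + 1·4 + 3·3 + 2·4 = 19
  a_6 = -2·19 + 1·1 + 3·4 + 2·3 = -19
  a_7 = -2·-19 + 1·19 + 3·1 + 2·4 = 68
  a_8 = -2·68 + 1·-19 + 3·19 + 2·1 = -96
  a_9 = -2·-96 + 1·68 + 3·-19 + 2·19 = 241
  a_10 = -2·241 + 1·-96 + 3·68 + 2·-19 = -412
  a_11 = -2·-412 + 1·241 + 3·-96 + 2·68 = 913

-2,1,3,2 ; 913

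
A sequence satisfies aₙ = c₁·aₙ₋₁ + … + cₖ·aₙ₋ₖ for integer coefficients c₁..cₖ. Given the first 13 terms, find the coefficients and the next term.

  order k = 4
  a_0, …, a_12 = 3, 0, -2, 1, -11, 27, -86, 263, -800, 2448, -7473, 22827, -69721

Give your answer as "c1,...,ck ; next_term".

  a_4 = -2·1 + 3·-2 + -1·0 + -1·3 = -11
  a_5 = -2·-11 + 3·1 + -1·-2 + -1·0 = 27
  a_6 = -2·27 + 3·-11 + -1·1 + -1·-2 = -86
  a_7 = -2·-86 + 3·27 + -1·-11 + -1·1 = 263
  a_8 = -2·263 + 3·-86 + -1·27 + -1·-11 = -800
  a_9 = -2·-800 + 3·263 + -1·-86 + -1·27 = 2448
  a_10 = -2·2448 + 3·-800 + -1·263 + -1·-86 = -7473
  a_11 = -2·-7473 + 3·2448 + -1·-800 + -1·263 = 22827
  a_12 = -2·22827 + 3·-7473 + -1·2448 + -1·-800 = -69721
  a_13 = -2·-69721 + 3·22827 + -1·-7473 + -1·2448 = 212948

-2,3,-1,-1 ; 212948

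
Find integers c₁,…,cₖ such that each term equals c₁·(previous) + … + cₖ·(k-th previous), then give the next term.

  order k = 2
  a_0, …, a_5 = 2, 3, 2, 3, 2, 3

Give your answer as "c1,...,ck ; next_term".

  a_2 = 0·3 + 1·2 = 2
  a_3 = 0·2 + 1·3 = 3
  a_4 = 0·3 + 1·2 = 2
  a_5 = 0·2 + 1·3 = 3
  a_6 = 0·3 + 1·2 = 2

0,1 ; 2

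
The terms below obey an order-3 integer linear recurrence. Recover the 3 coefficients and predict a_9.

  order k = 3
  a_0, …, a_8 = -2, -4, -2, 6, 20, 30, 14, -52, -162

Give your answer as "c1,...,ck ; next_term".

2,-2,-1 ; -234

  a_3 = 2·-2 + -2·-4 + -1·-2 = 6
  a_4 = 2·6 + -2·-2 + -1·-4 = 20
  a_5 = 2·20 + -2·6 + -1·-2 = 30
  a_6 = 2·30 + -2·20 + -1·6 = 14
  a_7 = 2·14 + -2·30 + -1·20 = -52
  a_8 = 2·-52 + -2·14 + -1·30 = -162
  a_9 = 2·-162 + -2·-52 + -1·14 = -234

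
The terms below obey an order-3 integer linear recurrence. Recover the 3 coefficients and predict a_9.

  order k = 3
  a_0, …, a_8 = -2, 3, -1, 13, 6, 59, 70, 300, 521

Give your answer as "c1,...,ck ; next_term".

  a_3 = 1·-1 + 4·3 + -1·-2 = 13
  a_4 = 1·13 + 4·-1 + -1·3 = 6
  a_5 = 1·6 + 4·13 + -1·-1 = 59
  a_6 = 1·59 + 4·6 + -1·13 = 70
  a_7 = 1·70 + 4·59 + -1·6 = 300
  a_8 = 1·300 + 4·70 + -1·59 = 521
  a_9 = 1·521 + 4·300 + -1·70 = 1651

1,4,-1 ; 1651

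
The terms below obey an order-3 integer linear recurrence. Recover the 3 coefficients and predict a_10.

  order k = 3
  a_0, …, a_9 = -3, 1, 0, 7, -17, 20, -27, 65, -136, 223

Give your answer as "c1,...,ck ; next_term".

  a_3 = -2·0 + -2·1 + -3·-3 = 7
  a_4 = -2·7 + -2·0 + -3·1 = -17
  a_5 = -2·-17 + -2·7 + -3·0 = 20
  a_6 = -2·20 + -2·-17 + -3·7 = -27
  a_7 = -2·-27 + -2·20 + -3·-17 = 65
  a_8 = -2·65 + -2·-27 + -3·20 = -136
  a_9 = -2·-136 + -2·65 + -3·-27 = 223
  a_10 = -2·223 + -2·-136 + -3·65 = -369

-2,-2,-3 ; -369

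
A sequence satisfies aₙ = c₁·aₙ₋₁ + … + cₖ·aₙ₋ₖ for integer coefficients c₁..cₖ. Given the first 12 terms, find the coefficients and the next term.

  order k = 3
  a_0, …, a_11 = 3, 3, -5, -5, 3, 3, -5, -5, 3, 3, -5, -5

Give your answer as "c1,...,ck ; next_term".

1,-1,1 ; 3

  a_3 = 1·-5 + -1·3 + 1·3 = -5
  a_4 = 1·-5 + -1·-5 + 1·3 = 3
  a_5 = 1·3 + -1·-5 + 1·-5 = 3
  a_6 = 1·3 + -1·3 + 1·-5 = -5
  a_7 = 1·-5 + -1·3 + 1·3 = -5
  a_8 = 1·-5 + -1·-5 + 1·3 = 3
  a_9 = 1·3 + -1·-5 + 1·-5 = 3
  a_10 = 1·3 + -1·3 + 1·-5 = -5
  a_11 = 1·-5 + -1·3 + 1·3 = -5
  a_12 = 1·-5 + -1·-5 + 1·3 = 3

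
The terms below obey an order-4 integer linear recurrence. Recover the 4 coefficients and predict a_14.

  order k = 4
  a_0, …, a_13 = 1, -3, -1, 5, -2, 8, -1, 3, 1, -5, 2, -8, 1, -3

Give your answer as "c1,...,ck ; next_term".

0,1,0,-1 ; -1

  a_4 = 0·5 + 1·-1 + 0·-3 + -1·1 = -2
  a_5 = 0·-2 + 1·5 + 0·-1 + -1·-3 = 8
  a_6 = 0·8 + 1·-2 + 0·5 + -1·-1 = -1
  a_7 = 0·-1 + 1·8 + 0·-2 + -1·5 = 3
  a_8 = 0·3 + 1·-1 + 0·8 + -1·-2 = 1
  a_9 = 0·1 + 1·3 + 0·-1 + -1·8 = -5
  a_10 = 0·-5 + 1·1 + 0·3 + -1·-1 = 2
  a_11 = 0·2 + 1·-5 + 0·1 + -1·3 = -8
  a_12 = 0·-8 + 1·2 + 0·-5 + -1·1 = 1
  a_13 = 0·1 + 1·-8 + 0·2 + -1·-5 = -3
  a_14 = 0·-3 + 1·1 + 0·-8 + -1·2 = -1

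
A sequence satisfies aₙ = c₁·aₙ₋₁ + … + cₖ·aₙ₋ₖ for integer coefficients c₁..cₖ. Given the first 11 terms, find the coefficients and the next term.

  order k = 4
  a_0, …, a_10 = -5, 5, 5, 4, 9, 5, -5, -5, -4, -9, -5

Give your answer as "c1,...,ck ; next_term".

  a_4 = 1·4 + -1·5 + 1·5 + -1·-5 = 9
  a_5 = 1·9 + -1·4 + 1·5 + -1·5 = 5
  a_6 = 1·5 + -1·9 + 1·4 + -1·5 = -5
  a_7 = 1·-5 + -1·5 + 1·9 + -1·4 = -5
  a_8 = 1·-5 + -1·-5 + 1·5 + -1·9 = -4
  a_9 = 1·-4 + -1·-5 + 1·-5 + -1·5 = -9
  a_10 = 1·-9 + -1·-4 + 1·-5 + -1·-5 = -5
  a_11 = 1·-5 + -1·-9 + 1·-4 + -1·-5 = 5

1,-1,1,-1 ; 5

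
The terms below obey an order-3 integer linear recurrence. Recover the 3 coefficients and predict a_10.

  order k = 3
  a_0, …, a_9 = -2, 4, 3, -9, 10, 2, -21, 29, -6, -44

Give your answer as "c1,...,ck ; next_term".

  a_3 = -1·3 + -1·4 + 1·-2 = -9
  a_4 = -1·-9 + -1·3 + 1·4 = 10
  a_5 = -1·10 + -1·-9 + 1·3 = 2
  a_6 = -1·2 + -1·10 + 1·-9 = -21
  a_7 = -1·-21 + -1·2 + 1·10 = 29
  a_8 = -1·29 + -1·-21 + 1·2 = -6
  a_9 = -1·-6 + -1·29 + 1·-21 = -44
  a_10 = -1·-44 + -1·-6 + 1·29 = 79

-1,-1,1 ; 79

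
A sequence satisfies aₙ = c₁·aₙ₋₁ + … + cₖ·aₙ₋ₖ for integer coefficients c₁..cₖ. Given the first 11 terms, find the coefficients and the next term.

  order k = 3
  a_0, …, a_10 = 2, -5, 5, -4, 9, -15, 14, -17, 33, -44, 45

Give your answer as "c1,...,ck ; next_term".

-1,-1,-2 ; -67

  a_3 = -1·5 + -1·-5 + -2·2 = -4
  a_4 = -1·-4 + -1·5 + -2·-5 = 9
  a_5 = -1·9 + -1·-4 + -2·5 = -15
  a_6 = -1·-15 + -1·9 + -2·-4 = 14
  a_7 = -1·14 + -1·-15 + -2·9 = -17
  a_8 = -1·-17 + -1·14 + -2·-15 = 33
  a_9 = -1·33 + -1·-17 + -2·14 = -44
  a_10 = -1·-44 + -1·33 + -2·-17 = 45
  a_11 = -1·45 + -1·-44 + -2·33 = -67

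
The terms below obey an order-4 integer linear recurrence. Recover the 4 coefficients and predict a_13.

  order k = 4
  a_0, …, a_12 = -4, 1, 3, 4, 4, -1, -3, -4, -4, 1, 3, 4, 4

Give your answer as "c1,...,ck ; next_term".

  a_4 = 0·4 + 0·3 + 0·1 + -1·-4 = 4
  a_5 = 0·4 + 0·4 + 0·3 + -1·1 = -1
  a_6 = 0·-1 + 0·4 + 0·4 + -1·3 = -3
  a_7 = 0·-3 + 0·-1 + 0·4 + -1·4 = -4
  a_8 = 0·-4 + 0·-3 + 0·-1 + -1·4 = -4
  a_9 = 0·-4 + 0·-4 + 0·-3 + -1·-1 = 1
  a_10 = 0·1 + 0·-4 + 0·-4 + -1·-3 = 3
  a_11 = 0·3 + 0·1 + 0·-4 + -1·-4 = 4
  a_12 = 0·4 + 0·3 + 0·1 + -1·-4 = 4
  a_13 = 0·4 + 0·4 + 0·3 + -1·1 = -1

0,0,0,-1 ; -1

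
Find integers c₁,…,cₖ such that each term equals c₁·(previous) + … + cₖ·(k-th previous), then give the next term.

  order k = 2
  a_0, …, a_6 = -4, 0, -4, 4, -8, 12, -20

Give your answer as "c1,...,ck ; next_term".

-1,1 ; 32

  a_2 = -1·0 + 1·-4 = -4
  a_3 = -1·-4 + 1·0 = 4
  a_4 = -1·4 + 1·-4 = -8
  a_5 = -1·-8 + 1·4 = 12
  a_6 = -1·12 + 1·-8 = -20
  a_7 = -1·-20 + 1·12 = 32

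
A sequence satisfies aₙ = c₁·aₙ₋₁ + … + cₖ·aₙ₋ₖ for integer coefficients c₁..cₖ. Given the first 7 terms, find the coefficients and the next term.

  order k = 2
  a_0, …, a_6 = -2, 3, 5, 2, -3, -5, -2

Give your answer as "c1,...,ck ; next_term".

  a_2 = 1·3 + -1·-2 = 5
  a_3 = 1·5 + -1·3 = 2
  a_4 = 1·2 + -1·5 = -3
  a_5 = 1·-3 + -1·2 = -5
  a_6 = 1·-5 + -1·-3 = -2
  a_7 = 1·-2 + -1·-5 = 3

1,-1 ; 3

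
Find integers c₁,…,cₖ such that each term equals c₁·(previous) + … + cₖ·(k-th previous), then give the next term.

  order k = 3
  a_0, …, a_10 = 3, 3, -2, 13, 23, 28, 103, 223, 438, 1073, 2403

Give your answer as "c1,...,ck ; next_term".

1,1,4 ; 5228

  a_3 = 1·-2 + 1·3 + 4·3 = 13
  a_4 = 1·13 + 1·-2 + 4·3 = 23
  a_5 = 1·23 + 1·13 + 4·-2 = 28
  a_6 = 1·28 + 1·23 + 4·13 = 103
  a_7 = 1·103 + 1·28 + 4·23 = 223
  a_8 = 1·223 + 1·103 + 4·28 = 438
  a_9 = 1·438 + 1·223 + 4·103 = 1073
  a_10 = 1·1073 + 1·438 + 4·223 = 2403
  a_11 = 1·2403 + 1·1073 + 4·438 = 5228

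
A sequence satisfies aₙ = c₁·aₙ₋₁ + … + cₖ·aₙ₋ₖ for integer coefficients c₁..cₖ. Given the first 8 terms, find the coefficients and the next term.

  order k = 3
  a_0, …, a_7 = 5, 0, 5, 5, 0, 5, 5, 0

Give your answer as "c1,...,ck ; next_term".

0,0,1 ; 5

  a_3 = 0·5 + 0·0 + 1·5 = 5
  a_4 = 0·5 + 0·5 + 1·0 = 0
  a_5 = 0·0 + 0·5 + 1·5 = 5
  a_6 = 0·5 + 0·0 + 1·5 = 5
  a_7 = 0·5 + 0·5 + 1·0 = 0
  a_8 = 0·0 + 0·5 + 1·5 = 5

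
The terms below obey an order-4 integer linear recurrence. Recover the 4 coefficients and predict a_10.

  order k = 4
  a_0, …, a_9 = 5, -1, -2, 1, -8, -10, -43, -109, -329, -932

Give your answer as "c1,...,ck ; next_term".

2,3,-1,-1 ; -2699

  a_4 = 2·1 + 3·-2 + -1·-1 + -1·5 = -8
  a_5 = 2·-8 + 3·1 + -1·-2 + -1·-1 = -10
  a_6 = 2·-10 + 3·-8 + -1·1 + -1·-2 = -43
  a_7 = 2·-43 + 3·-10 + -1·-8 + -1·1 = -109
  a_8 = 2·-109 + 3·-43 + -1·-10 + -1·-8 = -329
  a_9 = 2·-329 + 3·-109 + -1·-43 + -1·-10 = -932
  a_10 = 2·-932 + 3·-329 + -1·-109 + -1·-43 = -2699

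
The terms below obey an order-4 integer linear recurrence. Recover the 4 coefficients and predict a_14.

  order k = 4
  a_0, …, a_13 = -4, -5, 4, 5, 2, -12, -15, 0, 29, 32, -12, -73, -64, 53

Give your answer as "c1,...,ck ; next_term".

  a_4 = 1·5 + -1·4 + -1·-5 + 1·-4 = 2
  a_5 = 1·2 + -1·5 + -1·4 + 1·-5 = -12
  a_6 = 1·-12 + -1·2 + -1·5 + 1·4 = -15
  a_7 = 1·-15 + -1·-12 + -1·2 + 1·5 = 0
  a_8 = 1·0 + -1·-15 + -1·-12 + 1·2 = 29
  a_9 = 1·29 + -1·0 + -1·-15 + 1·-12 = 32
  a_10 = 1·32 + -1·29 + -1·0 + 1·-15 = -12
  a_11 = 1·-12 + -1·32 + -1·29 + 1·0 = -73
  a_12 = 1·-73 + -1·-12 + -1·32 + 1·29 = -64
  a_13 = 1·-64 + -1·-73 + -1·-12 + 1·32 = 53
  a_14 = 1·53 + -1·-64 + -1·-73 + 1·-12 = 178

1,-1,-1,1 ; 178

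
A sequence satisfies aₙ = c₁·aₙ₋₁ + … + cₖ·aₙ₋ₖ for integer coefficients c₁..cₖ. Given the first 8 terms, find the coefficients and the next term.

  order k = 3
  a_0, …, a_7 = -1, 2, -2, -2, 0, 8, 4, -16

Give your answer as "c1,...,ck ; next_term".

0,-2,-2 ; -24

  a_3 = 0·-2 + -2·2 + -2·-1 = -2
  a_4 = 0·-2 + -2·-2 + -2·2 = 0
  a_5 = 0·0 + -2·-2 + -2·-2 = 8
  a_6 = 0·8 + -2·0 + -2·-2 = 4
  a_7 = 0·4 + -2·8 + -2·0 = -16
  a_8 = 0·-16 + -2·4 + -2·8 = -24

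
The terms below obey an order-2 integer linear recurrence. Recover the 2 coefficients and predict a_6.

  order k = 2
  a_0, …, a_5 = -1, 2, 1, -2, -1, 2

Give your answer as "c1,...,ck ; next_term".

0,-1 ; 1

  a_2 = 0·2 + -1·-1 = 1
  a_3 = 0·1 + -1·2 = -2
  a_4 = 0·-2 + -1·1 = -1
  a_5 = 0·-1 + -1·-2 = 2
  a_6 = 0·2 + -1·-1 = 1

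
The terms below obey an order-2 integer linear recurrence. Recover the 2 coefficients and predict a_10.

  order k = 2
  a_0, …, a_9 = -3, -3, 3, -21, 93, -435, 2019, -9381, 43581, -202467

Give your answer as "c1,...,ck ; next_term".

  a_2 = -4·-3 + 3·-3 = 3
  a_3 = -4·3 + 3·-3 = -21
  a_4 = -4·-21 + 3·3 = 93
  a_5 = -4·93 + 3·-21 = -435
  a_6 = -4·-435 + 3·93 = 2019
  a_7 = -4·2019 + 3·-435 = -9381
  a_8 = -4·-9381 + 3·2019 = 43581
  a_9 = -4·43581 + 3·-9381 = -202467
  a_10 = -4·-202467 + 3·43581 = 940611

-4,3 ; 940611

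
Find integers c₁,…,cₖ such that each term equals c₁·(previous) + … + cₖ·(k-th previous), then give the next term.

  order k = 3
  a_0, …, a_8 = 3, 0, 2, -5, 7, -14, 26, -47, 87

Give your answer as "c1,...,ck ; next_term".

-1,1,-1 ; -160

  a_3 = -1·2 + 1·0 + -1·3 = -5
  a_4 = -1·-5 + 1·2 + -1·0 = 7
  a_5 = -1·7 + 1·-5 + -1·2 = -14
  a_6 = -1·-14 + 1·7 + -1·-5 = 26
  a_7 = -1·26 + 1·-14 + -1·7 = -47
  a_8 = -1·-47 + 1·26 + -1·-14 = 87
  a_9 = -1·87 + 1·-47 + -1·26 = -160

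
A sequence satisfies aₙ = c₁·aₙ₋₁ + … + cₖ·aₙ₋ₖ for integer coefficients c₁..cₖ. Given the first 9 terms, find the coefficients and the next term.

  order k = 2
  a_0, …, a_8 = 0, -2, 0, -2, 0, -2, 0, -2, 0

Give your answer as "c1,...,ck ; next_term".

  a_2 = 0·-2 + 1·0 = 0
  a_3 = 0·0 + 1·-2 = -2
  a_4 = 0·-2 + 1·0 = 0
  a_5 = 0·0 + 1·-2 = -2
  a_6 = 0·-2 + 1·0 = 0
  a_7 = 0·0 + 1·-2 = -2
  a_8 = 0·-2 + 1·0 = 0
  a_9 = 0·0 + 1·-2 = -2

0,1 ; -2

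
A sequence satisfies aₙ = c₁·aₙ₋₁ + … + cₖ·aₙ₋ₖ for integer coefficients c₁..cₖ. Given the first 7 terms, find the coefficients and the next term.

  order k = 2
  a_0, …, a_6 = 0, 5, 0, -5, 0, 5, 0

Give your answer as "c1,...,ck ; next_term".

  a_2 = 0·5 + -1·0 = 0
  a_3 = 0·0 + -1·5 = -5
  a_4 = 0·-5 + -1·0 = 0
  a_5 = 0·0 + -1·-5 = 5
  a_6 = 0·5 + -1·0 = 0
  a_7 = 0·0 + -1·5 = -5

0,-1 ; -5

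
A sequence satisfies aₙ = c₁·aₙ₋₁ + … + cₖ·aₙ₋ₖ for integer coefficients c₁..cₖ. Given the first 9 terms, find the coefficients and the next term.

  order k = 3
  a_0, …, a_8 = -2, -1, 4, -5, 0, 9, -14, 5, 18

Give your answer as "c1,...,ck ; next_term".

-1,-1,1 ; -37

  a_3 = -1·4 + -1·-1 + 1·-2 = -5
  a_4 = -1·-5 + -1·4 + 1·-1 = 0
  a_5 = -1·0 + -1·-5 + 1·4 = 9
  a_6 = -1·9 + -1·0 + 1·-5 = -14
  a_7 = -1·-14 + -1·9 + 1·0 = 5
  a_8 = -1·5 + -1·-14 + 1·9 = 18
  a_9 = -1·18 + -1·5 + 1·-14 = -37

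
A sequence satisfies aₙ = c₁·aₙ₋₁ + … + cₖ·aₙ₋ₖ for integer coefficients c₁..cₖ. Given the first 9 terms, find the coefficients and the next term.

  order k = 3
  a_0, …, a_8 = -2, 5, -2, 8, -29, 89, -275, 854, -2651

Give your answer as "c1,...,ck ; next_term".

-3,0,-1 ; 8228

  a_3 = -3·-2 + 0·5 + -1·-2 = 8
  a_4 = -3·8 + 0·-2 + -1·5 = -29
  a_5 = -3·-29 + 0·8 + -1·-2 = 89
  a_6 = -3·89 + 0·-29 + -1·8 = -275
  a_7 = -3·-275 + 0·89 + -1·-29 = 854
  a_8 = -3·854 + 0·-275 + -1·89 = -2651
  a_9 = -3·-2651 + 0·854 + -1·-275 = 8228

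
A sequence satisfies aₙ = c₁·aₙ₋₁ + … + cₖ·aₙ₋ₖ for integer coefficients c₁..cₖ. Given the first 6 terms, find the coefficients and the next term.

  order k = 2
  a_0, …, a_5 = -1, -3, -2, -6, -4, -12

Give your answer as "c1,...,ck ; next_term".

  a_2 = 0·-3 + 2·-1 = -2
  a_3 = 0·-2 + 2·-3 = -6
  a_4 = 0·-6 + 2·-2 = -4
  a_5 = 0·-4 + 2·-6 = -12
  a_6 = 0·-12 + 2·-4 = -8

0,2 ; -8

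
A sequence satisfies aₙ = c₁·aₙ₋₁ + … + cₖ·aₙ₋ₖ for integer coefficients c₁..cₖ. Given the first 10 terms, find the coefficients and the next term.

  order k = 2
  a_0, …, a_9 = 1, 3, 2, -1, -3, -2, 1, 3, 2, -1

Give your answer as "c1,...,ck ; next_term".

1,-1 ; -3

  a_2 = 1·3 + -1·1 = 2
  a_3 = 1·2 + -1·3 = -1
  a_4 = 1·-1 + -1·2 = -3
  a_5 = 1·-3 + -1·-1 = -2
  a_6 = 1·-2 + -1·-3 = 1
  a_7 = 1·1 + -1·-2 = 3
  a_8 = 1·3 + -1·1 = 2
  a_9 = 1·2 + -1·3 = -1
  a_10 = 1·-1 + -1·2 = -3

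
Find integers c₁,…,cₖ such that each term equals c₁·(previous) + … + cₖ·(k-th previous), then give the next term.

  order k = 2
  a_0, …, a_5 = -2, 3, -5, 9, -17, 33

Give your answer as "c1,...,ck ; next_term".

-3,-2 ; -65

  a_2 = -3·3 + -2·-2 = -5
  a_3 = -3·-5 + -2·3 = 9
  a_4 = -3·9 + -2·-5 = -17
  a_5 = -3·-17 + -2·9 = 33
  a_6 = -3·33 + -2·-17 = -65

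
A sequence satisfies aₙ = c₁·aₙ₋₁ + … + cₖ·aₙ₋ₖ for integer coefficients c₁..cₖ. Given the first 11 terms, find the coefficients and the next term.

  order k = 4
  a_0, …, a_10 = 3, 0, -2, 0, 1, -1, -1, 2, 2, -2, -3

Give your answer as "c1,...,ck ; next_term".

1,-2,1,-1 ; 1

  a_4 = 1·0 + -2·-2 + 1·0 + -1·3 = 1
  a_5 = 1·1 + -2·0 + 1·-2 + -1·0 = -1
  a_6 = 1·-1 + -2·1 + 1·0 + -1·-2 = -1
  a_7 = 1·-1 + -2·-1 + 1·1 + -1·0 = 2
  a_8 = 1·2 + -2·-1 + 1·-1 + -1·1 = 2
  a_9 = 1·2 + -2·2 + 1·-1 + -1·-1 = -2
  a_10 = 1·-2 + -2·2 + 1·2 + -1·-1 = -3
  a_11 = 1·-3 + -2·-2 + 1·2 + -1·2 = 1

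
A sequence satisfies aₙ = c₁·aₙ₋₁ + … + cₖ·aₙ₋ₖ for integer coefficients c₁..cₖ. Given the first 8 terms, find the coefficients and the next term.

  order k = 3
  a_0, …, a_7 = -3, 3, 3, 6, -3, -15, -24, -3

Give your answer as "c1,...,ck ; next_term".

1,-1,-2 ; 51

  a_3 = 1·3 + -1·3 + -2·-3 = 6
  a_4 = 1·6 + -1·3 + -2·3 = -3
  a_5 = 1·-3 + -1·6 + -2·3 = -15
  a_6 = 1·-15 + -1·-3 + -2·6 = -24
  a_7 = 1·-24 + -1·-15 + -2·-3 = -3
  a_8 = 1·-3 + -1·-24 + -2·-15 = 51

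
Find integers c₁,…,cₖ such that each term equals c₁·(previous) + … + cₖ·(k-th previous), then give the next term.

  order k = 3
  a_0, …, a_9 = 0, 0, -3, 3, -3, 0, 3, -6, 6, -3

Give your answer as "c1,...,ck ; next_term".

  a_3 = -1·-3 + 0·0 + 1·0 = 3
  a_4 = -1·3 + 0·-3 + 1·0 = -3
  a_5 = -1·-3 + 0·3 + 1·-3 = 0
  a_6 = -1·0 + 0·-3 + 1·3 = 3
  a_7 = -1·3 + 0·0 + 1·-3 = -6
  a_8 = -1·-6 + 0·3 + 1·0 = 6
  a_9 = -1·6 + 0·-6 + 1·3 = -3
  a_10 = -1·-3 + 0·6 + 1·-6 = -3

-1,0,1 ; -3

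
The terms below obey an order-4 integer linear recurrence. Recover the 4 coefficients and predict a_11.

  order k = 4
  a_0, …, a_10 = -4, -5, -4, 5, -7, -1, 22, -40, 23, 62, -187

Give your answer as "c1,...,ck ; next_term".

-1,-1,2,-1 ; 211

  a_4 = -1·5 + -1·-4 + 2·-5 + -1·-4 = -7
  a_5 = -1·-7 + -1·5 + 2·-4 + -1·-5 = -1
  a_6 = -1·-1 + -1·-7 + 2·5 + -1·-4 = 22
  a_7 = -1·22 + -1·-1 + 2·-7 + -1·5 = -40
  a_8 = -1·-40 + -1·22 + 2·-1 + -1·-7 = 23
  a_9 = -1·23 + -1·-40 + 2·22 + -1·-1 = 62
  a_10 = -1·62 + -1·23 + 2·-40 + -1·22 = -187
  a_11 = -1·-187 + -1·62 + 2·23 + -1·-40 = 211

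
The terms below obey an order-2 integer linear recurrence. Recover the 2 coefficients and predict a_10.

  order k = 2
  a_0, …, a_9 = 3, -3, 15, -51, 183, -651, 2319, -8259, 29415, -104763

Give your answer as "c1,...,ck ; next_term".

-3,2 ; 373119

  a_2 = -3·-3 + 2·3 = 15
  a_3 = -3·15 + 2·-3 = -51
  a_4 = -3·-51 + 2·15 = 183
  a_5 = -3·183 + 2·-51 = -651
  a_6 = -3·-651 + 2·183 = 2319
  a_7 = -3·2319 + 2·-651 = -8259
  a_8 = -3·-8259 + 2·2319 = 29415
  a_9 = -3·29415 + 2·-8259 = -104763
  a_10 = -3·-104763 + 2·29415 = 373119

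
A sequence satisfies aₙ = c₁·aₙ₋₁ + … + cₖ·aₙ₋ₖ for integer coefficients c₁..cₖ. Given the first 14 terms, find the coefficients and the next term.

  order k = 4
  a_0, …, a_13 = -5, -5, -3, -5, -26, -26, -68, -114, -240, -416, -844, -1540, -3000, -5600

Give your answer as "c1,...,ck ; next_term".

0,2,2,2 ; -10768

  a_4 = 0·-5 + 2·-3 + 2·-5 + 2·-5 = -26
  a_5 = 0·-26 + 2·-5 + 2·-3 + 2·-5 = -26
  a_6 = 0·-26 + 2·-26 + 2·-5 + 2·-3 = -68
  a_7 = 0·-68 + 2·-26 + 2·-26 + 2·-5 = -114
  a_8 = 0·-114 + 2·-68 + 2·-26 + 2·-26 = -240
  a_9 = 0·-240 + 2·-114 + 2·-68 + 2·-26 = -416
  a_10 = 0·-416 + 2·-240 + 2·-114 + 2·-68 = -844
  a_11 = 0·-844 + 2·-416 + 2·-240 + 2·-114 = -1540
  a_12 = 0·-1540 + 2·-844 + 2·-416 + 2·-240 = -3000
  a_13 = 0·-3000 + 2·-1540 + 2·-844 + 2·-416 = -5600
  a_14 = 0·-5600 + 2·-3000 + 2·-1540 + 2·-844 = -10768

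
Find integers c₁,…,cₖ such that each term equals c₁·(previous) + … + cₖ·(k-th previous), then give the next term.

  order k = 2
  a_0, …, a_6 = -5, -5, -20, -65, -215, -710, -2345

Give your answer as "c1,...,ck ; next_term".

  a_2 = 3·-5 + 1·-5 = -20
  a_3 = 3·-20 + 1·-5 = -65
  a_4 = 3·-65 + 1·-20 = -215
  a_5 = 3·-215 + 1·-65 = -710
  a_6 = 3·-710 + 1·-215 = -2345
  a_7 = 3·-2345 + 1·-710 = -7745

3,1 ; -7745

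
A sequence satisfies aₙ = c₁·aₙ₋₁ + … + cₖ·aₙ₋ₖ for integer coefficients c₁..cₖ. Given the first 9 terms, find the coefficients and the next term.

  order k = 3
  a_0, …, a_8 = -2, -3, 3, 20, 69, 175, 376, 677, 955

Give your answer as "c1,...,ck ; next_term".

  a_3 = 3·3 + -1·-3 + -4·-2 = 20
  a_4 = 3·20 + -1·3 + -4·-3 = 69
  a_5 = 3·69 + -1·20 + -4·3 = 175
  a_6 = 3·175 + -1·69 + -4·20 = 376
  a_7 = 3·376 + -1·175 + -4·69 = 677
  a_8 = 3·677 + -1·376 + -4·175 = 955
  a_9 = 3·955 + -1·677 + -4·376 = 684

3,-1,-4 ; 684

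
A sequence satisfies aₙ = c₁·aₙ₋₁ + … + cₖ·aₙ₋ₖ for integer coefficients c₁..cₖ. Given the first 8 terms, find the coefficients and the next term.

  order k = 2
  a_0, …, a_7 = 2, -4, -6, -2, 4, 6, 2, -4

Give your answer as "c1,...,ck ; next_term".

1,-1 ; -6

  a_2 = 1·-4 + -1·2 = -6
  a_3 = 1·-6 + -1·-4 = -2
  a_4 = 1·-2 + -1·-6 = 4
  a_5 = 1·4 + -1·-2 = 6
  a_6 = 1·6 + -1·4 = 2
  a_7 = 1·2 + -1·6 = -4
  a_8 = 1·-4 + -1·2 = -6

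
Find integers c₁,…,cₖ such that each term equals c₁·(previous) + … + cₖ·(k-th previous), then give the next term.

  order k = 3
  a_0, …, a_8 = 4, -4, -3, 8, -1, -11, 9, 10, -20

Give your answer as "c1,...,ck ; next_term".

  a_3 = 0·-3 + -1·-4 + 1·4 = 8
  a_4 = 0·8 + -1·-3 + 1·-4 = -1
  a_5 = 0·-1 + -1·8 + 1·-3 = -11
  a_6 = 0·-11 + -1·-1 + 1·8 = 9
  a_7 = 0·9 + -1·-11 + 1·-1 = 10
  a_8 = 0·10 + -1·9 + 1·-11 = -20
  a_9 = 0·-20 + -1·10 + 1·9 = -1

0,-1,1 ; -1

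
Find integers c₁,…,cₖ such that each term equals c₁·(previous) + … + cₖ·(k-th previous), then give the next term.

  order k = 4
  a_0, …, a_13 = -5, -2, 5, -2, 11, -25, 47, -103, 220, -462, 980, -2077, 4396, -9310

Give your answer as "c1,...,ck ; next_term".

  a_4 = -2·-2 + 0·5 + -1·-2 + -1·-5 = 11
  a_5 = -2·11 + 0·-2 + -1·5 + -1·-2 = -25
  a_6 = -2·-25 + 0·11 + -1·-2 + -1·5 = 47
  a_7 = -2·47 + 0·-25 + -1·11 + -1·-2 = -103
  a_8 = -2·-103 + 0·47 + -1·-25 + -1·11 = 220
  a_9 = -2·220 + 0·-103 + -1·47 + -1·-25 = -462
  a_10 = -2·-462 + 0·220 + -1·-103 + -1·47 = 980
  a_11 = -2·980 + 0·-462 + -1·220 + -1·-103 = -2077
  a_12 = -2·-2077 + 0·980 + -1·-462 + -1·220 = 4396
  a_13 = -2·4396 + 0·-2077 + -1·980 + -1·-462 = -9310
  a_14 = -2·-9310 + 0·4396 + -1·-2077 + -1·980 = 19717

-2,0,-1,-1 ; 19717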